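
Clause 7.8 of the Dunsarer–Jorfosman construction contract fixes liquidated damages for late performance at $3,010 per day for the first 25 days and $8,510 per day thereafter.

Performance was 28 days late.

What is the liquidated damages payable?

First 25 days: 25 × $3,010 = $75,250
Remaining days: (28 − 25) × $8,510 = $25,530
Accrued per-day damages: $75,250 + $25,530 = $100,780

$100,780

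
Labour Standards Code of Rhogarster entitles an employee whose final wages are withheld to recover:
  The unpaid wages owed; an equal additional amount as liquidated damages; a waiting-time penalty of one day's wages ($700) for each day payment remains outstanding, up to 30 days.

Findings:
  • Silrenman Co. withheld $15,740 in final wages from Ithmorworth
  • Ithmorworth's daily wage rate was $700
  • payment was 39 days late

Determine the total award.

Liquidated damages (equal amount): $15,740
Penalty days: min(39, 30) = 30
Waiting-time penalty: 30 × $700 = $21,000
Total award: $15,740 + $15,740 + $21,000 = $52,480

$52,480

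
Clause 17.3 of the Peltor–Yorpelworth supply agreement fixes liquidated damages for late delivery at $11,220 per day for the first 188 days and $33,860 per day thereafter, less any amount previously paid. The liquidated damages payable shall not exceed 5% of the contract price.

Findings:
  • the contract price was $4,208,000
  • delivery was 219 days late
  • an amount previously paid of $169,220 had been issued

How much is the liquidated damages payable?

First 188 days: 188 × $11,220 = $2,109,360
Remaining days: (219 − 188) × $33,860 = $1,049,660
Accrued per-day damages: $2,109,360 + $1,049,660 = $3,159,020
Less amount previously paid: $3,159,020 − $169,220 = $2,989,800
Cap: 5% of $4,208,000 = $210,400
Cap at $210,400: $2,989,800 exceeds the cap → $210,400

$210,400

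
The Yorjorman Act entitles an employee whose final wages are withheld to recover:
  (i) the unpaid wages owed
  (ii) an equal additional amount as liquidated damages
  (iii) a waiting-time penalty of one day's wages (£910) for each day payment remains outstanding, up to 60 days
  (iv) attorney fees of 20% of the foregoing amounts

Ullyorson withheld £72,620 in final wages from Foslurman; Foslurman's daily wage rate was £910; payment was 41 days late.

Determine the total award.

£219,060

Liquidated damages (equal amount): £72,620
Penalty days: min(41, 60) = 41
Waiting-time penalty: 41 × £910 = £37,310
Subtotal: £72,620 + £72,620 + £37,310 = £182,550
Attorney fees: 20% of £182,550 = £36,510
Total award: £182,550 + £36,510 = £219,060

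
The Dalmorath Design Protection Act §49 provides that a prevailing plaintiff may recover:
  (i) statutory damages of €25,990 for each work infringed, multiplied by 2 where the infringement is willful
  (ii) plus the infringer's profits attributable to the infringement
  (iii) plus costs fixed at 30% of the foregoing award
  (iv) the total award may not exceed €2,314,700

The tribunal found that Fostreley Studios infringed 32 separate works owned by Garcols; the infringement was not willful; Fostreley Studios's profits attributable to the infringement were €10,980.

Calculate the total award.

Statutory damages: 32 × €25,990 = €831,680
Infringement not willful: no ×2 enhancement.
Combined award: €831,680 + €10,980 = €842,660
Costs: 30% of €842,660 = €252,798
Award plus costs: €842,660 + €252,798 = €1,095,458
Cap at €2,314,700: €1,095,458 is within the cap, no reduction.

€1,095,458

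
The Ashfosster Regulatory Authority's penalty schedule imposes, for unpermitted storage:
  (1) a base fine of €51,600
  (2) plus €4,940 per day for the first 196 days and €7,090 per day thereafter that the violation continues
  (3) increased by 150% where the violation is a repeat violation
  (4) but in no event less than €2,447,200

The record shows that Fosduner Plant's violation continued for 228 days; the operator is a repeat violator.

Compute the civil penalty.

€3,116,800

First 196 days: 196 × €4,940 = €968,240
Remaining days: (228 − 196) × €7,090 = €226,880
Per-day component: €968,240 + €226,880 = €1,195,120
Base plus per-day: €51,600 + €1,195,120 = €1,246,720
Enhancement: 150% of €1,246,720 = €1,870,080
Enhanced fine: €1,246,720 + €1,870,080 = €3,116,800
Minimum €2,447,200: €3,116,800 meets the minimum, no increase.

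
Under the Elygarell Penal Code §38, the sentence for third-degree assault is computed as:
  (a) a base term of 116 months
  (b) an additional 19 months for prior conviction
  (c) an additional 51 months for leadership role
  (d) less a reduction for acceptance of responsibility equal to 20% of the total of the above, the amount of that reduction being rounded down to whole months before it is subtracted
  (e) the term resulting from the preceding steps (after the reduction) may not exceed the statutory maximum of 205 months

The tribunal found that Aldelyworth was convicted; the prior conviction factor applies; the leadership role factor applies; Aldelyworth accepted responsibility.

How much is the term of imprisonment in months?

149 months

Prior conviction enhancement: +19 months
Leadership role enhancement: +51 months
Adjusted term: 116 months + 19 months + 51 months = 186 months
Acceptance of responsibility reduction: 20% of 186 months = 37 months (rounded down)
After reduction: 186 − 37 = 149 months
Cap at 205 months: 149 months is within the cap, no reduction.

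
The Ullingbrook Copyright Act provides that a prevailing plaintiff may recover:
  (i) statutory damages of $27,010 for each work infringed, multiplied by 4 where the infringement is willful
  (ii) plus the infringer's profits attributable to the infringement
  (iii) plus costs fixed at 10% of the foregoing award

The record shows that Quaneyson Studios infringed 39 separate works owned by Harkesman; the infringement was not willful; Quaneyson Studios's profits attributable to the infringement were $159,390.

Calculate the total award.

Statutory damages: 39 × $27,010 = $1,053,390
Infringement not willful: no ×4 enhancement.
Combined award: $1,053,390 + $159,390 = $1,212,780
Costs: 10% of $1,212,780 = $121,278
Award plus costs: $1,212,780 + $121,278 = $1,334,058

$1,334,058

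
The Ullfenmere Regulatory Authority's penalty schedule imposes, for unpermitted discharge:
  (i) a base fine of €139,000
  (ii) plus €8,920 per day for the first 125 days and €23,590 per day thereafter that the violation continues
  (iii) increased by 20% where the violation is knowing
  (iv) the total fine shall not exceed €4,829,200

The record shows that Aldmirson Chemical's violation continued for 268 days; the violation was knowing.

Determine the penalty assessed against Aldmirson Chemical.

€4,829,200

First 125 days: 125 × €8,920 = €1,115,000
Remaining days: (268 − 125) × €23,590 = €3,373,370
Per-day component: €1,115,000 + €3,373,370 = €4,488,370
Base plus per-day: €139,000 + €4,488,370 = €4,627,370
Enhancement: 20% of €4,627,370 = €925,474
Enhanced fine: €4,627,370 + €925,474 = €5,552,844
Cap at €4,829,200: €5,552,844 exceeds the cap → €4,829,200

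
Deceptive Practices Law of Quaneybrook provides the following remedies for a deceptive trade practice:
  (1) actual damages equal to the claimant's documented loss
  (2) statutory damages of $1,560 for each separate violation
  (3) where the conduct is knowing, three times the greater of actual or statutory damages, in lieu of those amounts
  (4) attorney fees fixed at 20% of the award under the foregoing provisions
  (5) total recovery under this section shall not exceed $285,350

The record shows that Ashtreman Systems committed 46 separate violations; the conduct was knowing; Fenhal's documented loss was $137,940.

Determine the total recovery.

Statutory damages: 46 × $1,560 = $71,760
Greater of actual damages ($137,940) or statutory damages ($71,760): $137,940
Trebled: 3 × $137,940 = $413,820
Attorney fees: 20% of $413,820 = $82,764
Total before cap: $413,820 + $82,764 = $496,584
Cap at $285,350: $496,584 exceeds the cap → $285,350

$285,350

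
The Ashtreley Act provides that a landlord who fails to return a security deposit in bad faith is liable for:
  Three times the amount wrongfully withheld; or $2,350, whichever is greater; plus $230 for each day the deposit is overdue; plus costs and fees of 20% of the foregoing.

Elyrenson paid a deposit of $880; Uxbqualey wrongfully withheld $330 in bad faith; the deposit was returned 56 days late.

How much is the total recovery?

$18,276

Trebled: 3 × $330 = $990
Minimum $2,350: $990 is below the minimum → $2,350
Late-return penalty: 56 × $230 = $12,880
Damages plus late penalty: $2,350 + $12,880 = $15,230
Costs and fees: 20% of $15,230 = $3,046
Total recovery: $15,230 + $3,046 = $18,276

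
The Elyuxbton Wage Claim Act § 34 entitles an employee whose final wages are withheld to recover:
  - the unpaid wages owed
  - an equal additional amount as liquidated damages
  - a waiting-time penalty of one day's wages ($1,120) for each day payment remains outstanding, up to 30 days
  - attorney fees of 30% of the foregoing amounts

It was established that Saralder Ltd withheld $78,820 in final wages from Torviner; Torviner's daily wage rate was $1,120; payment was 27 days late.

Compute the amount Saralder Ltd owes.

$244,244

Liquidated damages (equal amount): $78,820
Penalty days: min(27, 30) = 27
Waiting-time penalty: 27 × $1,120 = $30,240
Subtotal: $78,820 + $78,820 + $30,240 = $187,880
Attorney fees: 30% of $187,880 = $56,364
Total award: $187,880 + $56,364 = $244,244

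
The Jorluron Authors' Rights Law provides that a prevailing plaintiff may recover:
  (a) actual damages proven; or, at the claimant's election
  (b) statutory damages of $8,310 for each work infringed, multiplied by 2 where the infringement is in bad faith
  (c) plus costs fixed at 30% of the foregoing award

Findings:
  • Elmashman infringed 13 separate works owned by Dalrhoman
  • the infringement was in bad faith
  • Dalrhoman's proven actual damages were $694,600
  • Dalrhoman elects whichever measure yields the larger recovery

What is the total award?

Statutory damages: 13 × $8,310 = $108,030
Doubled: 2 × $108,030 = $216,060
Greater of actual damages ($694,600) or enhanced statutory damages ($216,060): $694,600
Costs: 30% of $694,600 = $208,380
Award plus costs: $694,600 + $208,380 = $902,980

$902,980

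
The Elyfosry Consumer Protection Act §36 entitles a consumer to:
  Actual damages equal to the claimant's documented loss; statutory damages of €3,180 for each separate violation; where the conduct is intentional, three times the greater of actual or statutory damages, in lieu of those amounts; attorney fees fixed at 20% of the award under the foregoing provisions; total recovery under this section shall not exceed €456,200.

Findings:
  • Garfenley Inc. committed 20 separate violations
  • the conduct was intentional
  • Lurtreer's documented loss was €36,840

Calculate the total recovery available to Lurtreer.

Statutory damages: 20 × €3,180 = €63,600
Greater of actual damages (€36,840) or statutory damages (€63,600): €63,600
Trebled: 3 × €63,600 = €190,800
Attorney fees: 20% of €190,800 = €38,160
Total before cap: €190,800 + €38,160 = €228,960
Cap at €456,200: €228,960 is within the cap, no reduction.

€228,960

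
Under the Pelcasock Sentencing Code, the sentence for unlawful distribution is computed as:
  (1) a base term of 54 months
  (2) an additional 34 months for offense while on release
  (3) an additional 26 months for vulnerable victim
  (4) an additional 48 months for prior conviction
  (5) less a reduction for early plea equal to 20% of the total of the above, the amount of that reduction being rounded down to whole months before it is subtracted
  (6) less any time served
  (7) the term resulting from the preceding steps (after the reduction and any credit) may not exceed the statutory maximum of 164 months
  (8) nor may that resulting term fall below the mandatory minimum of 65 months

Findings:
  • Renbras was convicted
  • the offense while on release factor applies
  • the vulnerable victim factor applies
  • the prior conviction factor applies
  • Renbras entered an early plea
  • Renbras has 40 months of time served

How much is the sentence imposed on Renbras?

Offense while on release enhancement: +34 months
Vulnerable victim enhancement: +26 months
Prior conviction enhancement: +48 months
Adjusted term: 54 months + 34 months + 26 months + 48 months = 162 months
Early plea reduction: 20% of 162 months = 32 months (rounded down)
After reduction: 162 − 32 = 130 months
Less time served: 130 months − 40 months = 90 months
Cap at 164 months: 90 months is within the cap, no reduction.
Minimum 65 months: 90 months meets the minimum, no increase.

90 months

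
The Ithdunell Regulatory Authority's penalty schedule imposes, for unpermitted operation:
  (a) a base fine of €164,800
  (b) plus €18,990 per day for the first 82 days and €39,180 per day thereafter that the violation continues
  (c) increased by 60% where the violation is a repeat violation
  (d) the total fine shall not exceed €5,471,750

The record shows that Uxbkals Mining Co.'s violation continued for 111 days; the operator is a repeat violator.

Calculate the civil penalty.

First 82 days: 82 × €18,990 = €1,557,180
Remaining days: (111 − 82) × €39,180 = €1,136,220
Per-day component: €1,557,180 + €1,136,220 = €2,693,400
Base plus per-day: €164,800 + €2,693,400 = €2,858,200
Enhancement: 60% of €2,858,200 = €1,714,920
Enhanced fine: €2,858,200 + €1,714,920 = €4,573,120
Cap at €5,471,750: €4,573,120 is within the cap, no reduction.

€4,573,120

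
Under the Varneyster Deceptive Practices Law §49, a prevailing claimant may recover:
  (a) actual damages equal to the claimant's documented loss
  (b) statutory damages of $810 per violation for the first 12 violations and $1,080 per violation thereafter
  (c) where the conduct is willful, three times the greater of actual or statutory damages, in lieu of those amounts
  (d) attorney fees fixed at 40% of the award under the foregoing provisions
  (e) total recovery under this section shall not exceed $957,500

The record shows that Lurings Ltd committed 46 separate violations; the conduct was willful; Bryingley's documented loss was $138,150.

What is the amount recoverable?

First 12 violations: 12 × $810 = $9,720
Remaining violations: (46 − 12) × $1,080 = $36,720
Statutory damages: $9,720 + $36,720 = $46,440
Greater of actual damages ($138,150) or statutory damages ($46,440): $138,150
Trebled: 3 × $138,150 = $414,450
Attorney fees: 40% of $414,450 = $165,780
Total before cap: $414,450 + $165,780 = $580,230
Cap at $957,500: $580,230 is within the cap, no reduction.

$580,230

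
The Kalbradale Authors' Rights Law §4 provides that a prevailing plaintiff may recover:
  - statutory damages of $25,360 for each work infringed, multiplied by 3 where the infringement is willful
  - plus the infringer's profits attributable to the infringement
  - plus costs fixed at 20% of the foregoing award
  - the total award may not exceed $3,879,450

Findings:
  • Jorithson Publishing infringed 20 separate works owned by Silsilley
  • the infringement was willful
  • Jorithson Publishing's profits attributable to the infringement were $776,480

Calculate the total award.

Statutory damages: 20 × $25,360 = $507,200
Trebled: 3 × $507,200 = $1,521,600
Combined award: $1,521,600 + $776,480 = $2,298,080
Costs: 20% of $2,298,080 = $459,616
Award plus costs: $2,298,080 + $459,616 = $2,757,696
Cap at $3,879,450: $2,757,696 is within the cap, no reduction.

$2,757,696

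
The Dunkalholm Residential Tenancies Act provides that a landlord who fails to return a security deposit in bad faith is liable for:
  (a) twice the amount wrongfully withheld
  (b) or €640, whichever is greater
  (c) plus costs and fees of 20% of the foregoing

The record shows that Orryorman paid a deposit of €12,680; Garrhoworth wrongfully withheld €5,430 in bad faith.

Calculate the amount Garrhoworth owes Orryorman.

Doubled: 2 × €5,430 = €10,860
Minimum €640: €10,860 meets the minimum, no increase.
Costs and fees: 20% of €10,860 = €2,172
Total recovery: €10,860 + €2,172 = €13,032

Recovery: €13,032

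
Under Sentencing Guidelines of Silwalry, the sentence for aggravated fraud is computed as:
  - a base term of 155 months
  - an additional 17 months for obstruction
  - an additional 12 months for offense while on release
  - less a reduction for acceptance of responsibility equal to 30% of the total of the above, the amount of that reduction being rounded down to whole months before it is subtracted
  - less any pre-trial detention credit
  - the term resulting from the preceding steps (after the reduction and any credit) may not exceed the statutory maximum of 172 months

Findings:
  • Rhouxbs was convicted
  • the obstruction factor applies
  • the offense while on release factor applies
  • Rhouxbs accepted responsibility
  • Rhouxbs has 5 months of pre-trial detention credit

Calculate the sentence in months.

124 months

Obstruction enhancement: +17 months
Offense while on release enhancement: +12 months
Adjusted term: 155 months + 17 months + 12 months = 184 months
Acceptance of responsibility reduction: 30% of 184 months = 55 months (rounded down)
After reduction: 184 − 55 = 129 months
Less pre-trial detention credit: 129 months − 5 months = 124 months
Cap at 172 months: 124 months is within the cap, no reduction.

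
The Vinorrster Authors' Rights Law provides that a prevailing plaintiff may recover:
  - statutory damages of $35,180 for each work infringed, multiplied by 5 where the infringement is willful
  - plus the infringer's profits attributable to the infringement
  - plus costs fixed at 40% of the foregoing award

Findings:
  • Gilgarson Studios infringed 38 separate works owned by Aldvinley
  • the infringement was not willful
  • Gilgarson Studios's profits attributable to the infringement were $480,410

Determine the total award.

Statutory damages: 38 × $35,180 = $1,336,840
Infringement not willful: no ×5 enhancement.
Combined award: $1,336,840 + $480,410 = $1,817,250
Costs: 40% of $1,817,250 = $726,900
Award plus costs: $1,817,250 + $726,900 = $2,544,150

Award: $2,544,150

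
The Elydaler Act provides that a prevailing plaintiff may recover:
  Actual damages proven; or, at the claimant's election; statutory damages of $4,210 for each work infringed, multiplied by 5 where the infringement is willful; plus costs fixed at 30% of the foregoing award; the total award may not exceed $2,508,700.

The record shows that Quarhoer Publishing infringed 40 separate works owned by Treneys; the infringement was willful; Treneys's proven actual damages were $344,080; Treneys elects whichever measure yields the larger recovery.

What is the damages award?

$1,094,600

Statutory damages: 40 × $4,210 = $168,400
Multiplied by 5: 5 × $168,400 = $842,000
Greater of actual damages ($344,080) or enhanced statutory damages ($842,000): $842,000
Costs: 30% of $842,000 = $252,600
Award plus costs: $842,000 + $252,600 = $1,094,600
Cap at $2,508,700: $1,094,600 is within the cap, no reduction.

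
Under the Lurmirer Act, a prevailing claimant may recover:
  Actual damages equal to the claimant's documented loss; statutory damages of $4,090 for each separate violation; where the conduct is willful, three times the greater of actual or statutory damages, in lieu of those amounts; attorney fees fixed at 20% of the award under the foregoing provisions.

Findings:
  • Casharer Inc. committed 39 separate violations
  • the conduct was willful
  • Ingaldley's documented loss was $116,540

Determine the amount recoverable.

Statutory damages: 39 × $4,090 = $159,510
Greater of actual damages ($116,540) or statutory damages ($159,510): $159,510
Trebled: 3 × $159,510 = $478,530
Attorney fees: 20% of $478,530 = $95,706
Total recovery: $478,530 + $95,706 = $574,236

$574,236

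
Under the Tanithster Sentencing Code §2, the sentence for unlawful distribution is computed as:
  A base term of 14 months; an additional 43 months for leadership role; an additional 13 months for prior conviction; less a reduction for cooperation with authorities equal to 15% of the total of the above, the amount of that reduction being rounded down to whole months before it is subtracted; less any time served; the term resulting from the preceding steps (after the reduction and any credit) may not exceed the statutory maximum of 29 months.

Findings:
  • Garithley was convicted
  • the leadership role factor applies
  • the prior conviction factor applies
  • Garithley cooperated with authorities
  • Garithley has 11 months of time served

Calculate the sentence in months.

Leadership role enhancement: +43 months
Prior conviction enhancement: +13 months
Adjusted term: 14 months + 43 months + 13 months = 70 months
Cooperation with authorities reduction: 15% of 70 months = 10 months (rounded down)
After reduction: 70 − 10 = 60 months
Less time served: 60 months − 11 months = 49 months
Cap at 29 months: 49 months exceeds the cap → 29 months

29 months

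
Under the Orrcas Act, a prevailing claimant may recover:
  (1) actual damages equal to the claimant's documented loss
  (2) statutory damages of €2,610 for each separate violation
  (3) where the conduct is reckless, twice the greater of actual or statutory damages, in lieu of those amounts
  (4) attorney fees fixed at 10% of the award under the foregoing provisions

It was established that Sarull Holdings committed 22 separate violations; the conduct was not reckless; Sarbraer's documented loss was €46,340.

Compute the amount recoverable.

€114,136

Statutory damages: 22 × €2,610 = €57,420
Conduct not reckless: the in-lieu enhancement does not apply.
Actual plus statutory damages: €46,340 + €57,420 = €103,760
Attorney fees: 10% of €103,760 = €10,376
Total recovery: €103,760 + €10,376 = €114,136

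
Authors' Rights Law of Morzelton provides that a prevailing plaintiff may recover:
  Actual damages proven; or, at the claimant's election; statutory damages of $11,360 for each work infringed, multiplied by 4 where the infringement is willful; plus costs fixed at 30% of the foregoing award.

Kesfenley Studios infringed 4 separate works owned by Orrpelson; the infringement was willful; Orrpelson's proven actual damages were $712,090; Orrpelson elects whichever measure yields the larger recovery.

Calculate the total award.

Award: $925,717

Statutory damages: 4 × $11,360 = $45,440
Multiplied by 4: 4 × $45,440 = $181,760
Greater of actual damages ($712,090) or enhanced statutory damages ($181,760): $712,090
Costs: 30% of $712,090 = $213,627
Award plus costs: $712,090 + $213,627 = $925,717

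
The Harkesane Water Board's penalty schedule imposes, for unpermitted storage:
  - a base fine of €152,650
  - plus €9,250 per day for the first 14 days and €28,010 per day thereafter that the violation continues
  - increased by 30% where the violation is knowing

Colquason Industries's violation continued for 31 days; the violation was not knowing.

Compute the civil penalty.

€758,320

First 14 days: 14 × €9,250 = €129,500
Remaining days: (31 − 14) × €28,010 = €476,170
Per-day component: €129,500 + €476,170 = €605,670
Base plus per-day: €152,650 + €605,670 = €758,320
The violation was not knowing: no 30% increase.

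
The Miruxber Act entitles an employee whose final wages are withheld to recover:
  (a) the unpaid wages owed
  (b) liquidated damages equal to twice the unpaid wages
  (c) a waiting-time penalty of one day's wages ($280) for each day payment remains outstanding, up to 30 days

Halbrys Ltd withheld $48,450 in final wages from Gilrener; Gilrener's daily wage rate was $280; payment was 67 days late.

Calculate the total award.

$153,750

Doubled: 2 × $48,450 = $96,900
Penalty days: min(67, 30) = 30
Waiting-time penalty: 30 × $280 = $8,400
Total award: $48,450 + $96,900 + $8,400 = $153,750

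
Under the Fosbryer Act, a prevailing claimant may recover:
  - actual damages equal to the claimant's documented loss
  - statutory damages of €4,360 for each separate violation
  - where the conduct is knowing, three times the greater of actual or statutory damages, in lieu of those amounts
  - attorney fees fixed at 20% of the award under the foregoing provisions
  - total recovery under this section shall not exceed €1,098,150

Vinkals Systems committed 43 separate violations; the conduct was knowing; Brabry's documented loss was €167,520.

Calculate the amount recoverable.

€674,928

Statutory damages: 43 × €4,360 = €187,480
Greater of actual damages (€167,520) or statutory damages (€187,480): €187,480
Trebled: 3 × €187,480 = €562,440
Attorney fees: 20% of €562,440 = €112,488
Total before cap: €562,440 + €112,488 = €674,928
Cap at €1,098,150: €674,928 is within the cap, no reduction.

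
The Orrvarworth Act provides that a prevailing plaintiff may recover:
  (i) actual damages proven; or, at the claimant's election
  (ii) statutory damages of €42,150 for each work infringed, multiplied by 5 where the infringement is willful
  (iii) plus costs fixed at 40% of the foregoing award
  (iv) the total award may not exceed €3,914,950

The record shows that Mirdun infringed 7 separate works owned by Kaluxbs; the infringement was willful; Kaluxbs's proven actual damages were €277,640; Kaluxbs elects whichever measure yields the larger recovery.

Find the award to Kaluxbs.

Award: €2,065,350

Statutory damages: 7 × €42,150 = €295,050
Multiplied by 5: 5 × €295,050 = €1,475,250
Greater of actual damages (€277,640) or enhanced statutory damages (€1,475,250): €1,475,250
Costs: 40% of €1,475,250 = €590,100
Award plus costs: €1,475,250 + €590,100 = €2,065,350
Cap at €3,914,950: €2,065,350 is within the cap, no reduction.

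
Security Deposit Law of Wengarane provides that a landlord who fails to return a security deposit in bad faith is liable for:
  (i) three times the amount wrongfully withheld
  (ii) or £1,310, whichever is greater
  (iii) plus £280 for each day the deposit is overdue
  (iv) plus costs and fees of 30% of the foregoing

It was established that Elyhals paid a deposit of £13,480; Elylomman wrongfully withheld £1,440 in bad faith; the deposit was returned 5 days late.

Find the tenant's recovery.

Trebled: 3 × £1,440 = £4,320
Minimum £1,310: £4,320 meets the minimum, no increase.
Late-return penalty: 5 × £280 = £1,400
Damages plus late penalty: £4,320 + £1,400 = £5,720
Costs and fees: 30% of £5,720 = £1,716
Total recovery: £5,720 + £1,716 = £7,436

£7,436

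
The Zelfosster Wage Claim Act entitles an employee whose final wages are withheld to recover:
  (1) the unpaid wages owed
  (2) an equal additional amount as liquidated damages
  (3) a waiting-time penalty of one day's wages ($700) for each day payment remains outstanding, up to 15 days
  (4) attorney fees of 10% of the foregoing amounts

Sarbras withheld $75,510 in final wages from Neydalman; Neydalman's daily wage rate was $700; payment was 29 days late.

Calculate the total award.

$177,672

Liquidated damages (equal amount): $75,510
Penalty days: min(29, 15) = 15
Waiting-time penalty: 15 × $700 = $10,500
Subtotal: $75,510 + $75,510 + $10,500 = $161,520
Attorney fees: 10% of $161,520 = $16,152
Total award: $161,520 + $16,152 = $177,672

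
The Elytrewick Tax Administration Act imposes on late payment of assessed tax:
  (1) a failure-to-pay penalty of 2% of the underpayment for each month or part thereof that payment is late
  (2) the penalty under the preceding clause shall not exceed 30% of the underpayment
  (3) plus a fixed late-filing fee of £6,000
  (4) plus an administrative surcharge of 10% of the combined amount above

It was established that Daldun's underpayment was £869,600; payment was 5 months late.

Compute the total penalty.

£102,256

Accrued rate: 2% × 5 = 10%, capped at 30% → 10%
Failure-to-pay penalty: 10% of £869,600 = £86,960
Penalty before surcharge: £86,960 + £6,000 = £92,960
Administrative surcharge: 10% of £92,960 = £9,296
Total penalty: £92,960 + £9,296 = £102,256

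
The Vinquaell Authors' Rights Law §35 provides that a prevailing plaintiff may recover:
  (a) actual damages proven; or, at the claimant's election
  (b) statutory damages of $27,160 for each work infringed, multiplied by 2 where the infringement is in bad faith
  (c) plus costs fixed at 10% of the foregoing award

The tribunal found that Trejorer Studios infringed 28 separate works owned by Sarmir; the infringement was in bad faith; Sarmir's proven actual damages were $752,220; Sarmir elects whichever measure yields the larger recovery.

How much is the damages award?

$1,673,056

Statutory damages: 28 × $27,160 = $760,480
Doubled: 2 × $760,480 = $1,520,960
Greater of actual damages ($752,220) or enhanced statutory damages ($1,520,960): $1,520,960
Costs: 10% of $1,520,960 = $152,096
Award plus costs: $1,520,960 + $152,096 = $1,673,056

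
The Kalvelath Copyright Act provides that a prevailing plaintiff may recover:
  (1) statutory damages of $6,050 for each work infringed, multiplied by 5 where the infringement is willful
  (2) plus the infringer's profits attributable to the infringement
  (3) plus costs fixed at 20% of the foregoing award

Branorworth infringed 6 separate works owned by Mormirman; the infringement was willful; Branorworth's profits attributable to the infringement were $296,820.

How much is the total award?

$573,984

Statutory damages: 6 × $6,050 = $36,300
Multiplied by 5: 5 × $36,300 = $181,500
Combined award: $181,500 + $296,820 = $478,320
Costs: 20% of $478,320 = $95,664
Award plus costs: $478,320 + $95,664 = $573,984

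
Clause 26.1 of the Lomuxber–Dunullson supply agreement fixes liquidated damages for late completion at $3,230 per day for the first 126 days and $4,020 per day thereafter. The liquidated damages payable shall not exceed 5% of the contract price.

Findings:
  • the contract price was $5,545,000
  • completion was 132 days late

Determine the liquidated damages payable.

$277,250

First 126 days: 126 × $3,230 = $406,980
Remaining days: (132 − 126) × $4,020 = $24,120
Accrued per-day damages: $406,980 + $24,120 = $431,100
Cap: 5% of $5,545,000 = $277,250
Cap at $277,250: $431,100 exceeds the cap → $277,250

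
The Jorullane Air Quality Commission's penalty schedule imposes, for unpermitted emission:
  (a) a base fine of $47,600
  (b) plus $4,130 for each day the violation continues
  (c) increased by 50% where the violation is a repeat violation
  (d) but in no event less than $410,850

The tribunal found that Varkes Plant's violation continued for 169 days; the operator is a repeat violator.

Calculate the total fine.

Per-day component: 169 × $4,130 = $697,970
Base plus per-day: $47,600 + $697,970 = $745,570
Enhancement: 50% of $745,570 = $372,785
Enhanced fine: $745,570 + $372,785 = $1,118,355
Minimum $410,850: $1,118,355 meets the minimum, no increase.

$1,118,355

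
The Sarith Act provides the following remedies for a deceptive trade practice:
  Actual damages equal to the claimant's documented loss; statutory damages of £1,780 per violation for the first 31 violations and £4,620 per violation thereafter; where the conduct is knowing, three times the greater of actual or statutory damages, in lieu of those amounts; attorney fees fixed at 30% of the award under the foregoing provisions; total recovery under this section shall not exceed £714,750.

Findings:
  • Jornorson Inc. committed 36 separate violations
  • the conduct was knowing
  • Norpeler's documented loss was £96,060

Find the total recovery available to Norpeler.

First 31 violations: 31 × £1,780 = £55,180
Remaining violations: (36 − 31) × £4,620 = £23,100
Statutory damages: £55,180 + £23,100 = £78,280
Greater of actual damages (£96,060) or statutory damages (£78,280): £96,060
Trebled: 3 × £96,060 = £288,180
Attorney fees: 30% of £288,180 = £86,454
Total before cap: £288,180 + £86,454 = £374,634
Cap at £714,750: £374,634 is within the cap, no reduction.

£374,634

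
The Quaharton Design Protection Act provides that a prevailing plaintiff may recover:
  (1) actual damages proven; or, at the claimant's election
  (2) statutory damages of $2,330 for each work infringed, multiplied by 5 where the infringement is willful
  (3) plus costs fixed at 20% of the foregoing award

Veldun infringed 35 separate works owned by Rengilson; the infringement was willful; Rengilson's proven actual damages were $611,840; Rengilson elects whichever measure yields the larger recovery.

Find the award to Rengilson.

$734,208

Statutory damages: 35 × $2,330 = $81,550
Multiplied by 5: 5 × $81,550 = $407,750
Greater of actual damages ($611,840) or enhanced statutory damages ($407,750): $611,840
Costs: 20% of $611,840 = $122,368
Award plus costs: $611,840 + $122,368 = $734,208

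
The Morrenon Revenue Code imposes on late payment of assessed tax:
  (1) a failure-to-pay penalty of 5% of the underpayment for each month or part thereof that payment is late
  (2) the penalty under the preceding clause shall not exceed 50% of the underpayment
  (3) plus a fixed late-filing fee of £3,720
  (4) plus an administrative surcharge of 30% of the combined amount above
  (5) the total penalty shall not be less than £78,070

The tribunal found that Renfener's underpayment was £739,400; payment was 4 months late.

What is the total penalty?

Accrued rate: 5% × 4 = 20%, capped at 50% → 20%
Failure-to-pay penalty: 20% of £739,400 = £147,880
Penalty before surcharge: £147,880 + £3,720 = £151,600
Administrative surcharge: 30% of £151,600 = £45,480
Total penalty: £151,600 + £45,480 = £197,080
Minimum £78,070: £197,080 meets the minimum, no increase.

£197,080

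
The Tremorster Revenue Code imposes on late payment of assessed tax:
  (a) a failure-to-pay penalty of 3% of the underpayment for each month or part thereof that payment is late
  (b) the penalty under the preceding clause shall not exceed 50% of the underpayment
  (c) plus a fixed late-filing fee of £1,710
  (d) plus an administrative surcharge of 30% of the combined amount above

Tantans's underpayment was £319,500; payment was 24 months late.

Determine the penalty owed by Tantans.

Accrued rate: 3% × 24 = 72%, capped at 50% → 50%
Failure-to-pay penalty: 50% of £319,500 = £159,750
Penalty before surcharge: £159,750 + £1,710 = £161,460
Administrative surcharge: 30% of £161,460 = £48,438
Total penalty: £161,460 + £48,438 = £209,898

Penalty: £209,898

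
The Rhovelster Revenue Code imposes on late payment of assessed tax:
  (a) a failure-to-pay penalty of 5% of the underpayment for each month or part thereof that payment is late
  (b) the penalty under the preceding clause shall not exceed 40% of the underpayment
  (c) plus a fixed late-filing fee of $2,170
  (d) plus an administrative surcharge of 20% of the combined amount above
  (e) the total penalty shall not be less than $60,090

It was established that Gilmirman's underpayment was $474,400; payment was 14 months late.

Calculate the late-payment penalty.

$230,316

Accrued rate: 5% × 14 = 70%, capped at 40% → 40%
Failure-to-pay penalty: 40% of $474,400 = $189,760
Penalty before surcharge: $189,760 + $2,170 = $191,930
Administrative surcharge: 20% of $191,930 = $38,386
Total penalty: $191,930 + $38,386 = $230,316
Minimum $60,090: $230,316 meets the minimum, no increase.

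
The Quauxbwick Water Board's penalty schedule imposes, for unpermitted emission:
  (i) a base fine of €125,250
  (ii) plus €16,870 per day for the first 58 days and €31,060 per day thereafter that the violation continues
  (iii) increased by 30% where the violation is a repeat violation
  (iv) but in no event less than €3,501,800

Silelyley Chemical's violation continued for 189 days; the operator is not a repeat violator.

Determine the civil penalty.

€5,172,570

First 58 days: 58 × €16,870 = €978,460
Remaining days: (189 − 58) × €31,060 = €4,068,860
Per-day component: €978,460 + €4,068,860 = €5,047,320
Base plus per-day: €125,250 + €5,047,320 = €5,172,570
The operator is not a repeat violator: no 30% increase.
Minimum €3,501,800: €5,172,570 meets the minimum, no increase.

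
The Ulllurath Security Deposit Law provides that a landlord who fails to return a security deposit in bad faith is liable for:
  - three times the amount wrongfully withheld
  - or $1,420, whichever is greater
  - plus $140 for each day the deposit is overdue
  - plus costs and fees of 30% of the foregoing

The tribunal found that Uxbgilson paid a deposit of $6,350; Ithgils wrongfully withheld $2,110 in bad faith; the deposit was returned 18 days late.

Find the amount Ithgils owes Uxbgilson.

$11,505

Trebled: 3 × $2,110 = $6,330
Minimum $1,420: $6,330 meets the minimum, no increase.
Late-return penalty: 18 × $140 = $2,520
Damages plus late penalty: $6,330 + $2,520 = $8,850
Costs and fees: 30% of $8,850 = $2,655
Total recovery: $8,850 + $2,655 = $11,505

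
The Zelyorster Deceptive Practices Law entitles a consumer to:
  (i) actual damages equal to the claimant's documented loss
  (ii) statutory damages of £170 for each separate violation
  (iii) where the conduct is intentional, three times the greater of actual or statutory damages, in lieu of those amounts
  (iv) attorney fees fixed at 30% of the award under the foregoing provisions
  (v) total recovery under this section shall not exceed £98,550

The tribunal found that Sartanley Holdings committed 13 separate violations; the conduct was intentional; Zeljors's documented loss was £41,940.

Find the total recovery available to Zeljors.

£98,550

Statutory damages: 13 × £170 = £2,210
Greater of actual damages (£41,940) or statutory damages (£2,210): £41,940
Trebled: 3 × £41,940 = £125,820
Attorney fees: 30% of £125,820 = £37,746
Total before cap: £125,820 + £37,746 = £163,566
Cap at £98,550: £163,566 exceeds the cap → £98,550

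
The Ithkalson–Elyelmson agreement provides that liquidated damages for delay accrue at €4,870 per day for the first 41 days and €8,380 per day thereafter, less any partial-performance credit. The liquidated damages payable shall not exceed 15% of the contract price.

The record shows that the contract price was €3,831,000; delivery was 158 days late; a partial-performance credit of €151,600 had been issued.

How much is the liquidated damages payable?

First 41 days: 41 × €4,870 = €199,670
Remaining days: (158 − 41) × €8,380 = €980,460
Accrued per-day damages: €199,670 + €980,460 = €1,180,130
Less partial-performance credit: €1,180,130 − €151,600 = €1,028,530
Cap: 15% of €3,831,000 = €574,650
Cap at €574,650: €1,028,530 exceeds the cap → €574,650

€574,650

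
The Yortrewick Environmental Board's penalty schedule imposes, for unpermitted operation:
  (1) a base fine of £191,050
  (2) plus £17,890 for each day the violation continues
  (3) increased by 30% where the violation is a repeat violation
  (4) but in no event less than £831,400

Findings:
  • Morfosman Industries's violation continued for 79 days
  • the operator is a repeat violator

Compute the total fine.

£2,085,668

Per-day component: 79 × £17,890 = £1,413,310
Base plus per-day: £191,050 + £1,413,310 = £1,604,360
Enhancement: 30% of £1,604,360 = £481,308
Enhanced fine: £1,604,360 + £481,308 = £2,085,668
Minimum £831,400: £2,085,668 meets the minimum, no increase.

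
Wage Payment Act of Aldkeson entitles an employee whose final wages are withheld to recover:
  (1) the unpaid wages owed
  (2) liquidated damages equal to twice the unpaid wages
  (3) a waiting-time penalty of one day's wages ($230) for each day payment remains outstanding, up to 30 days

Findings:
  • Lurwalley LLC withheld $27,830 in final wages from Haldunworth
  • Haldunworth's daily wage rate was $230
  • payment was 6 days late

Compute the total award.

Doubled: 2 × $27,830 = $55,660
Penalty days: min(6, 30) = 6
Waiting-time penalty: 6 × $230 = $1,380
Total award: $27,830 + $55,660 + $1,380 = $84,870

Total award: $84,870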